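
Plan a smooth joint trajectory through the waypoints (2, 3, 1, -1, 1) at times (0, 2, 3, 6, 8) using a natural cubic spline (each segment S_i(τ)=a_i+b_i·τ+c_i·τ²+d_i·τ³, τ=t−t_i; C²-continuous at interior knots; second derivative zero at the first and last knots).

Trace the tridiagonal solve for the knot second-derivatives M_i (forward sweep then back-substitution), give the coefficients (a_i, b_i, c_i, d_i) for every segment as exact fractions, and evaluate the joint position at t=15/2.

  seg 0: a=2 b=1739/1248 c=0 d=-1115/4992
  seg 1: a=3 b=-803/624 c=-1115/832 d=1565/2496
  seg 2: a=1 b=-5207/2496 c=225/416 d=-13/576
  seg 3: a=-1 b=343/624 c=281/832 d=-281/4992
S(15/2) = 5251/13312

Δ: Δ0=1/2, Δ1=-2, Δ2=-2/3, Δ3=1
row 1: diag=6, rhs=-15; c'=1/6, d'=-5/2
row 2: denom=8−1·1/6=47/6; d'=(8−1·-5/2)/(47/6)=63/47
row 3: denom=10−3·18/47=416/47; d'=(10−3·63/47)/(416/47)=281/416
back: M3=281/416
back: M2=63/47−18/47·281/416=225/208
back: M1=-5/2−1/6·225/208=-1115/416
M: M0=0, M1=-1115/416, M2=225/208, M3=281/416, M4=0
seg 0: a=2, c=M0/2=0, d=(M1−M0)/(6·2)=-1115/4992, b=Δ0−h0·(2M0+M1)/6=1739/1248
seg 1: a=3, c=M1/2=-1115/832, d=(M2−M1)/(6·1)=1565/2496, b=Δ1−h1·(2M1+M2)/6=-803/624
seg 2: a=1, c=M2/2=225/416, d=(M3−M2)/(6·3)=-13/576, b=Δ2−h2·(2M2+M3)/6=-5207/2496
seg 3: a=-1, c=M3/2=281/832, d=(M4−M3)/(6·2)=-281/4992, b=Δ3−h3·(2M3+M4)/6=343/624
t_q=15/2 → seg 3, τ=3/2; S=-1+343/624·τ+281/832·τ²+-281/4992·τ³=5251/13312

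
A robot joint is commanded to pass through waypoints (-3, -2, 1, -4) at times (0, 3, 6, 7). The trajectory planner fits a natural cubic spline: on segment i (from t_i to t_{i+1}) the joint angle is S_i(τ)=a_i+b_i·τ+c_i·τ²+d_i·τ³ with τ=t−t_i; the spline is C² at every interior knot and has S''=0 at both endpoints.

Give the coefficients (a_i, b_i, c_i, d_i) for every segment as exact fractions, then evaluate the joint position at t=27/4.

  seg 0: a=-3 b=-41/87 c=0 d=70/783
  seg 1: a=-2 b=169/87 c=70/87 d=-292/783
  seg 2: a=1 b=-287/87 c=-74/29 d=74/87
S(27/4) = -2367/928

Δ: Δ0=1/3, Δ1=1, Δ2=-5
row 1: diag=12, rhs=4; c'=1/4, d'=1/3
row 2: denom=8−3·1/4=29/4; d'=(-36−3·1/3)/(29/4)=-148/29
back: M2=-148/29
back: M1=1/3−1/4·-148/29=140/87
M: M0=0, M1=140/87, M2=-148/29, M3=0
seg 0: a=-3, c=M0/2=0, d=(M1−M0)/(6·3)=70/783, b=Δ0−h0·(2M0+M1)/6=-41/87
seg 1: a=-2, c=M1/2=70/87, d=(M2−M1)/(6·3)=-292/783, b=Δ1−h1·(2M1+M2)/6=169/87
seg 2: a=1, c=M2/2=-74/29, d=(M3−M2)/(6·1)=74/87, b=Δ2−h2·(2M2+M3)/6=-287/87
t_q=27/4 → seg 2, τ=3/4; S=1+-287/87·τ+-74/29·τ²+74/87·τ³=-2367/928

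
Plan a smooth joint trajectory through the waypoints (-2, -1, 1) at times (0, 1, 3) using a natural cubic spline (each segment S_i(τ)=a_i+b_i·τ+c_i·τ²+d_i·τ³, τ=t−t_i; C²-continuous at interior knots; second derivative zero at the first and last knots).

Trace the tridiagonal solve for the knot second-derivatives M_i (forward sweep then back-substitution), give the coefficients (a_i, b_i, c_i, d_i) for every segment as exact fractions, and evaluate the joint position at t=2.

Δ: Δ0=1, Δ1=1
row 1: diag=6, rhs=0; c'=1/3, d'=0
back: M1=0
M: M0=0, M1=0, M2=0
seg 0: a=-2, c=M0/2=0, d=(M1−M0)/(6·1)=0, b=Δ0−h0·(2M0+M1)/6=1
seg 1: a=-1, c=M1/2=0, d=(M2−M1)/(6·2)=0, b=Δ1−h1·(2M1+M2)/6=1
t_q=2 → seg 1, τ=1; S=-1+1·τ+0·τ²+0·τ³=0

  seg 0: a=-2 b=1 c=0 d=0
  seg 1: a=-1 b=1 c=0 d=0
S(2) = 0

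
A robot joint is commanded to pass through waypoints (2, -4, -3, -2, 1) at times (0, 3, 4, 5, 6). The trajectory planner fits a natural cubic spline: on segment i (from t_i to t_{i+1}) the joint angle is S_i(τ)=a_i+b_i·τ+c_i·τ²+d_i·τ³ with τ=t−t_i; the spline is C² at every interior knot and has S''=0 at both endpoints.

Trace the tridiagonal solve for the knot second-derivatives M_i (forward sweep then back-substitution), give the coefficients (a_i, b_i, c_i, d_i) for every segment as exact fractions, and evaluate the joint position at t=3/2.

  seg 0: a=2 b=-373/116 c=0 d=47/348
  seg 1: a=-4 b=25/58 c=141/116 d=-75/116
  seg 2: a=-3 b=107/116 c=-21/29 d=93/116
  seg 3: a=-2 b=109/58 c=195/116 d=-65/116
S(3/2) = -2197/928

Δ: Δ0=-2, Δ1=1, Δ2=1, Δ3=3
row 1: diag=8, rhs=18; c'=1/8, d'=9/4
row 2: denom=4−1·1/8=31/8; d'=(0−1·9/4)/(31/8)=-18/31
row 3: denom=4−1·8/31=116/31; d'=(12−1·-18/31)/(116/31)=195/58
back: M3=195/58
back: M2=-18/31−8/31·195/58=-42/29
back: M1=9/4−1/8·-42/29=141/58
M: M0=0, M1=141/58, M2=-42/29, M3=195/58, M4=0
seg 0: a=2, c=M0/2=0, d=(M1−M0)/(6·3)=47/348, b=Δ0−h0·(2M0+M1)/6=-373/116
seg 1: a=-4, c=M1/2=141/116, d=(M2−M1)/(6·1)=-75/116, b=Δ1−h1·(2M1+M2)/6=25/58
seg 2: a=-3, c=M2/2=-21/29, d=(M3−M2)/(6·1)=93/116, b=Δ2−h2·(2M2+M3)/6=107/116
seg 3: a=-2, c=M3/2=195/116, d=(M4−M3)/(6·1)=-65/116, b=Δ3−h3·(2M3+M4)/6=109/58
t_q=3/2 → seg 0, τ=3/2; S=2+-373/116·τ+0·τ²+47/348·τ³=-2197/928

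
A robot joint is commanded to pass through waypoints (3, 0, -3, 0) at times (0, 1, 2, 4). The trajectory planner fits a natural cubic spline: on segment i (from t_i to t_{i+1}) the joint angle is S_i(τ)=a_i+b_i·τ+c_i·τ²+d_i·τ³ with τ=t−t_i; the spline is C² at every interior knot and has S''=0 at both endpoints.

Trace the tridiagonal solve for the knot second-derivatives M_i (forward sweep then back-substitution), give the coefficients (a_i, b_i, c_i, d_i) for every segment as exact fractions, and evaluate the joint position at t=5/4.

Δ: Δ0=-3, Δ1=-3, Δ2=3/2
row 1: diag=4, rhs=0; c'=1/4, d'=0
row 2: denom=6−1·1/4=23/4; d'=(27−1·0)/(23/4)=108/23
back: M2=108/23
back: M1=0−1/4·108/23=-27/23
M: M0=0, M1=-27/23, M2=108/23, M3=0
seg 0: a=3, c=M0/2=0, d=(M1−M0)/(6·1)=-9/46, b=Δ0−h0·(2M0+M1)/6=-129/46
seg 1: a=0, c=M1/2=-27/46, d=(M2−M1)/(6·1)=45/46, b=Δ1−h1·(2M1+M2)/6=-78/23
seg 2: a=-3, c=M2/2=54/23, d=(M3−M2)/(6·2)=-9/23, b=Δ2−h2·(2M2+M3)/6=-75/46
t_q=5/4 → seg 1, τ=1/4; S=0+-78/23·τ+-27/46·τ²+45/46·τ³=-2559/2944

  seg 0: a=3 b=-129/46 c=0 d=-9/46
  seg 1: a=0 b=-78/23 c=-27/46 d=45/46
  seg 2: a=-3 b=-75/46 c=54/23 d=-9/23
S(5/4) = -2559/2944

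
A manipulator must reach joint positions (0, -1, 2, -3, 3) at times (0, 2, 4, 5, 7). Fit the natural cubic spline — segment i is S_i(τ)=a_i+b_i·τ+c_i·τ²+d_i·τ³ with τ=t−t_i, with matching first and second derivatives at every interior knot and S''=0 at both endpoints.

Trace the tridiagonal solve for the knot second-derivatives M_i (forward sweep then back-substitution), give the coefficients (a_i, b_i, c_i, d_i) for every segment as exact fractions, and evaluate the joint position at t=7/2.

Δ: Δ0=-1/2, Δ1=3/2, Δ2=-5, Δ3=3
row 1: diag=8, rhs=12; c'=1/4, d'=3/2
row 2: denom=6−2·1/4=11/2; d'=(-39−2·3/2)/(11/2)=-84/11
row 3: denom=6−1·2/11=64/11; d'=(48−1·-84/11)/(64/11)=153/16
back: M3=153/16
back: M2=-84/11−2/11·153/16=-75/8
back: M1=3/2−1/4·-75/8=123/32
M: M0=0, M1=123/32, M2=-75/8, M3=153/16, M4=0
seg 0: a=0, c=M0/2=0, d=(M1−M0)/(6·2)=41/128, b=Δ0−h0·(2M0+M1)/6=-57/32
seg 1: a=-1, c=M1/2=123/64, d=(M2−M1)/(6·2)=-141/128, b=Δ1−h1·(2M1+M2)/6=33/16
seg 2: a=2, c=M2/2=-75/16, d=(M3−M2)/(6·1)=101/32, b=Δ2−h2·(2M2+M3)/6=-111/32
seg 3: a=-3, c=M3/2=153/32, d=(M4−M3)/(6·2)=-51/64, b=Δ3−h3·(2M3+M4)/6=-27/8
t_q=7/2 → seg 1, τ=3/2; S=-1+33/16·τ+123/64·τ²+-141/128·τ³=2765/1024

  seg 0: a=0 b=-57/32 c=0 d=41/128
  seg 1: a=-1 b=33/16 c=123/64 d=-141/128
  seg 2: a=2 b=-111/32 c=-75/16 d=101/32
  seg 3: a=-3 b=-27/8 c=153/32 d=-51/64
S(7/2) = 2765/1024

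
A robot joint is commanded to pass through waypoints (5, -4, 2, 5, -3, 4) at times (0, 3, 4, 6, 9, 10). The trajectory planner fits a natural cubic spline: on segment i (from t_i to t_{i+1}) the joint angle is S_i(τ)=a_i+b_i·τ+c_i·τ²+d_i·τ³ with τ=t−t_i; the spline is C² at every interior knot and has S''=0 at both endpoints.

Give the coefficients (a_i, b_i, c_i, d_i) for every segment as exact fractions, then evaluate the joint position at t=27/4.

  seg 0: a=5 b=-40931/6162 c=0 d=22445/55458
  seg 1: a=-4 b=13202/3081 c=22445/6162 d=-3959/2054
  seg 2: a=2 b=35663/6162 c=-6593/3081 d=-2/1027
  seg 3: a=5 b=-1325/474 c=-6629/3081 d=40567/55458
  seg 4: a=-3 b=12464/3081 c=9103/2054 d=-9103/6162
S(27/4) = 263151/131456

Δ: Δ0=-3, Δ1=6, Δ2=3/2, Δ3=-8/3, Δ4=7
row 1: diag=8, rhs=54; c'=1/8, d'=27/4
row 2: denom=6−1·1/8=47/8; d'=(-27−1·27/4)/(47/8)=-270/47
row 3: denom=10−2·16/47=438/47; d'=(-25−2·-270/47)/(438/47)=-635/438
row 4: denom=8−3·47/146=1027/146; d'=(58−3·-635/438)/(1027/146)=9103/1027
back: M4=9103/1027
back: M3=-635/438−47/146·9103/1027=-13258/3081
back: M2=-270/47−16/47·-13258/3081=-13186/3081
back: M1=27/4−1/8·-13186/3081=22445/3081
M: M0=0, M1=22445/3081, M2=-13186/3081, M3=-13258/3081, M4=9103/1027, M5=0
seg 0: a=5, c=M0/2=0, d=(M1−M0)/(6·3)=22445/55458, b=Δ0−h0·(2M0+M1)/6=-40931/6162
seg 1: a=-4, c=M1/2=22445/6162, d=(M2−M1)/(6·1)=-3959/2054, b=Δ1−h1·(2M1+M2)/6=13202/3081
seg 2: a=2, c=M2/2=-6593/3081, d=(M3−M2)/(6·2)=-2/1027, b=Δ2−h2·(2M2+M3)/6=35663/6162
seg 3: a=5, c=M3/2=-6629/3081, d=(M4−M3)/(6·3)=40567/55458, b=Δ3−h3·(2M3+M4)/6=-1325/474
seg 4: a=-3, c=M4/2=9103/2054, d=(M5−M4)/(6·1)=-9103/6162, b=Δ4−h4·(2M4+M5)/6=12464/3081
t_q=27/4 → seg 3, τ=3/4; S=5+-1325/474·τ+-6629/3081·τ²+40567/55458·τ³=263151/131456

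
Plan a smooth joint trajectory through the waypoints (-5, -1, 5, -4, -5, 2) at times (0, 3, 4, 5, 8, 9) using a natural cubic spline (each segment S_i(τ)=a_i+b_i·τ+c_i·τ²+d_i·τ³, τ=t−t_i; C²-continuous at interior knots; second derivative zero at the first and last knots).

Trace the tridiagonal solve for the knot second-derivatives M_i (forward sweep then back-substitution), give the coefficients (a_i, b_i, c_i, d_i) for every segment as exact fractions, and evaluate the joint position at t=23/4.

  seg 0: a=-5 b=-3397/1641 c=0 d=5585/14769
  seg 1: a=-1 b=13358/1641 c=5585/1641 d=-9097/1641
  seg 2: a=5 b=-921/547 c=-21706/1641 d=9700/1641
  seg 3: a=-4 b=-17075/1641 c=7394/1641 d=-5654/14769
  seg 4: a=-5 b=10327/1641 c=580/547 d=-580/1641
S(23/4) = -165079/17504

Δ: Δ0=4/3, Δ1=6, Δ2=-9, Δ3=-1/3, Δ4=7
row 1: diag=8, rhs=28; c'=1/8, d'=7/2
row 2: denom=4−1·1/8=31/8; d'=(-90−1·7/2)/(31/8)=-748/31
row 3: denom=8−1·8/31=240/31; d'=(52−1·-748/31)/(240/31)=59/6
row 4: denom=8−3·31/80=547/80; d'=(44−3·59/6)/(547/80)=1160/547
back: M4=1160/547
back: M3=59/6−31/80·1160/547=14788/1641
back: M2=-748/31−8/31·14788/1641=-43412/1641
back: M1=7/2−1/8·-43412/1641=11170/1641
M: M0=0, M1=11170/1641, M2=-43412/1641, M3=14788/1641, M4=1160/547, M5=0
seg 0: a=-5, c=M0/2=0, d=(M1−M0)/(6·3)=5585/14769, b=Δ0−h0·(2M0+M1)/6=-3397/1641
seg 1: a=-1, c=M1/2=5585/1641, d=(M2−M1)/(6·1)=-9097/1641, b=Δ1−h1·(2M1+M2)/6=13358/1641
seg 2: a=5, c=M2/2=-21706/1641, d=(M3−M2)/(6·1)=9700/1641, b=Δ2−h2·(2M2+M3)/6=-921/547
seg 3: a=-4, c=M3/2=7394/1641, d=(M4−M3)/(6·3)=-5654/14769, b=Δ3−h3·(2M3+M4)/6=-17075/1641
seg 4: a=-5, c=M4/2=580/547, d=(M5−M4)/(6·1)=-580/1641, b=Δ4−h4·(2M4+M5)/6=10327/1641
t_q=23/4 → seg 3, τ=3/4; S=-4+-17075/1641·τ+7394/1641·τ²+-5654/14769·τ³=-165079/17504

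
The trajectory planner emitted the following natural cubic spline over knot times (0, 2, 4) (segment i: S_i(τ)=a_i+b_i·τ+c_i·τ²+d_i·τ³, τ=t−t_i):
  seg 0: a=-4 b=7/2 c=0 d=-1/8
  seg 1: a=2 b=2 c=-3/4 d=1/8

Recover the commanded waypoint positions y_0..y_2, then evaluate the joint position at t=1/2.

y_0 = S_0(0) = a_0 = -4
y_1 = S_1(0) = a_1 = 2
y_2 = S_1(2) = 4
t_q=1/2 is in segment 0 (τ=1/2); S_0(τ)=-145/64

y_0=-4 y_1=2 y_2=4
S(1/2) = -145/64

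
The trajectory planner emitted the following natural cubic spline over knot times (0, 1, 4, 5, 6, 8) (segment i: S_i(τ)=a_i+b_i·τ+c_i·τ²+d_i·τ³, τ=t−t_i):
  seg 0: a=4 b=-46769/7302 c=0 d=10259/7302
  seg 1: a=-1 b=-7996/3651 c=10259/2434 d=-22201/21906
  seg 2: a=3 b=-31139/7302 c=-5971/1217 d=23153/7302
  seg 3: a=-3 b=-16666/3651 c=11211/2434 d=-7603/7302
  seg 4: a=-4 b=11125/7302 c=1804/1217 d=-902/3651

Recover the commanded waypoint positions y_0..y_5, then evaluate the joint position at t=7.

y_0 = S_0(0) = a_0 = 4
y_1 = S_1(0) = a_1 = -1
y_2 = S_2(0) = a_2 = 3
y_3 = S_3(0) = a_3 = -3
y_4 = S_4(0) = a_4 = -4
y_5 = S_4(2) = 3
t_q=7 is in segment 4 (τ=1); S_4(τ)=-3021/2434

y_0=4 y_1=-1 y_2=3 y_3=-3 y_4=-4 y_5=3
S(7) = -3021/2434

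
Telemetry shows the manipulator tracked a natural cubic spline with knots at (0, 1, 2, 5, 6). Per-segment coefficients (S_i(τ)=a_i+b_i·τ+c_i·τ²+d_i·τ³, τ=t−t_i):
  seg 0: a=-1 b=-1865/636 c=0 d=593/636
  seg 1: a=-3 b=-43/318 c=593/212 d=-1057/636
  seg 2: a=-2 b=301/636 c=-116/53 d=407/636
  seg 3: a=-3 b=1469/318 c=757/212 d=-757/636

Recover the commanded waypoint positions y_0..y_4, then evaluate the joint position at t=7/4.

y_0=-1 y_1=-3 y_2=-2 y_3=-3 y_4=4
S(7/4) = -30245/13568

y_0 = S_0(0) = a_0 = -1
y_1 = S_1(0) = a_1 = -3
y_2 = S_2(0) = a_2 = -2
y_3 = S_3(0) = a_3 = -3
y_4 = S_3(1) = 4
t_q=7/4 is in segment 1 (τ=3/4); S_1(τ)=-30245/13568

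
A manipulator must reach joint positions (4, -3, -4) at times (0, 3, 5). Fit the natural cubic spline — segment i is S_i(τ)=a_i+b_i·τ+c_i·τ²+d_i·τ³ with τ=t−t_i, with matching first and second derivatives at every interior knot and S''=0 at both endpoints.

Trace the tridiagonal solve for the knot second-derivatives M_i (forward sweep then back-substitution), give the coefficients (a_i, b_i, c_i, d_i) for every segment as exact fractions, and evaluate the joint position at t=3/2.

Δ: Δ0=-7/3, Δ1=-1/2
row 1: diag=10, rhs=11; c'=1/5, d'=11/10
back: M1=11/10
M: M0=0, M1=11/10, M2=0
seg 0: a=4, c=M0/2=0, d=(M1−M0)/(6·3)=11/180, b=Δ0−h0·(2M0+M1)/6=-173/60
seg 1: a=-3, c=M1/2=11/20, d=(M2−M1)/(6·2)=-11/120, b=Δ1−h1·(2M1+M2)/6=-37/30
t_q=3/2 → seg 0, τ=3/2; S=4+-173/60·τ+0·τ²+11/180·τ³=-19/160

  seg 0: a=4 b=-173/60 c=0 d=11/180
  seg 1: a=-3 b=-37/30 c=11/20 d=-11/120
S(3/2) = -19/160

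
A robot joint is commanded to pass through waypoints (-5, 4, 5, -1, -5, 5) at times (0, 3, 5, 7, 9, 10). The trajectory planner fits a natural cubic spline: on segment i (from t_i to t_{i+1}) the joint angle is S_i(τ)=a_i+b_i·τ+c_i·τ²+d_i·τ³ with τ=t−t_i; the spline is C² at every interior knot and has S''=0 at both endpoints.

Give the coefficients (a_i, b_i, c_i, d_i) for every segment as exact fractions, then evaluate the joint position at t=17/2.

  seg 0: a=-5 b=1383/388 c=0 d=-73/1164
  seg 1: a=4 b=363/194 c=-219/388 d=-47/776
  seg 2: a=5 b=-108/97 c=-90/97 d=-3/388
  seg 3: a=-1 b=-477/97 c=-189/194 d=118/97
  seg 4: a=-5 b=561/97 c=1227/194 d=-409/194
S(17/2) = -5015/776

Δ: Δ0=3, Δ1=1/2, Δ2=-3, Δ3=-2, Δ4=10
row 1: diag=10, rhs=-15; c'=1/5, d'=-3/2
row 2: denom=8−2·1/5=38/5; d'=(-21−2·-3/2)/(38/5)=-45/19
row 3: denom=8−2·5/19=142/19; d'=(6−2·-45/19)/(142/19)=102/71
row 4: denom=6−2·19/71=388/71; d'=(72−2·102/71)/(388/71)=1227/97
back: M4=1227/97
back: M3=102/71−19/71·1227/97=-189/97
back: M2=-45/19−5/19·-189/97=-180/97
back: M1=-3/2−1/5·-180/97=-219/194
M: M0=0, M1=-219/194, M2=-180/97, M3=-189/97, M4=1227/97, M5=0
seg 0: a=-5, c=M0/2=0, d=(M1−M0)/(6·3)=-73/1164, b=Δ0−h0·(2M0+M1)/6=1383/388
seg 1: a=4, c=M1/2=-219/388, d=(M2−M1)/(6·2)=-47/776, b=Δ1−h1·(2M1+M2)/6=363/194
seg 2: a=5, c=M2/2=-90/97, d=(M3−M2)/(6·2)=-3/388, b=Δ2−h2·(2M2+M3)/6=-108/97
seg 3: a=-1, c=M3/2=-189/194, d=(M4−M3)/(6·2)=118/97, b=Δ3−h3·(2M3+M4)/6=-477/97
seg 4: a=-5, c=M4/2=1227/194, d=(M5−M4)/(6·1)=-409/194, b=Δ4−h4·(2M4+M5)/6=561/97
t_q=17/2 → seg 3, τ=3/2; S=-1+-477/97·τ+-189/194·τ²+118/97·τ³=-5015/776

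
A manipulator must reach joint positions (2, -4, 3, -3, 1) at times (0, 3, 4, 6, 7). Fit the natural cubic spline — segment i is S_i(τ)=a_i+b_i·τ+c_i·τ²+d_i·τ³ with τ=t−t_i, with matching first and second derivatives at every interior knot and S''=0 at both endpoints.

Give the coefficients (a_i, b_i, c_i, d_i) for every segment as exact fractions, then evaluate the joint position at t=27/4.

  seg 0: a=2 b=-793/125 c=0 d=181/375
  seg 1: a=-4 b=836/125 c=543/125 d=-504/125
  seg 2: a=3 b=82/25 c=-969/125 d=1153/500
  seg 3: a=-3 b=-7/125 c=1521/250 d=-507/250
S(27/4) = -1521/3200

Δ: Δ0=-2, Δ1=7, Δ2=-3, Δ3=4
row 1: diag=8, rhs=54; c'=1/8, d'=27/4
row 2: denom=6−1·1/8=47/8; d'=(-60−1·27/4)/(47/8)=-534/47
row 3: denom=6−2·16/47=250/47; d'=(42−2·-534/47)/(250/47)=1521/125
back: M3=1521/125
back: M2=-534/47−16/47·1521/125=-1938/125
back: M1=27/4−1/8·-1938/125=1086/125
M: M0=0, M1=1086/125, M2=-1938/125, M3=1521/125, M4=0
seg 0: a=2, c=M0/2=0, d=(M1−M0)/(6·3)=181/375, b=Δ0−h0·(2M0+M1)/6=-793/125
seg 1: a=-4, c=M1/2=543/125, d=(M2−M1)/(6·1)=-504/125, b=Δ1−h1·(2M1+M2)/6=836/125
seg 2: a=3, c=M2/2=-969/125, d=(M3−M2)/(6·2)=1153/500, b=Δ2−h2·(2M2+M3)/6=82/25
seg 3: a=-3, c=M3/2=1521/250, d=(M4−M3)/(6·1)=-507/250, b=Δ3−h3·(2M3+M4)/6=-7/125
t_q=27/4 → seg 3, τ=3/4; S=-3+-7/125·τ+1521/250·τ²+-507/250·τ³=-1521/3200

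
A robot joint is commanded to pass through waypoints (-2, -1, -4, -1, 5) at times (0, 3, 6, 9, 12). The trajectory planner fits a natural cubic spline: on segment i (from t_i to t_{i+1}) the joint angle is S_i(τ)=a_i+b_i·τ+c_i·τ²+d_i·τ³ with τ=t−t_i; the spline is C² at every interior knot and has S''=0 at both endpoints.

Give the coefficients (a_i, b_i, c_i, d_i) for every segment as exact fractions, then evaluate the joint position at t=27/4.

  seg 0: a=-2 b=137/168 c=0 d=-3/56
  seg 1: a=-1 b=-53/84 c=-27/56 d=181/1512
  seg 2: a=-4 b=-7/24 c=25/42 d=-83/1512
  seg 3: a=-1 b=151/84 c=17/168 d=-17/1512
S(27/4) = -14003/3584

Δ: Δ0=1/3, Δ1=-1, Δ2=1, Δ3=2
row 1: diag=12, rhs=-8; c'=1/4, d'=-2/3
row 2: denom=12−3·1/4=45/4; d'=(12−3·-2/3)/(45/4)=56/45
row 3: denom=12−3·4/15=56/5; d'=(6−3·56/45)/(56/5)=17/84
back: M3=17/84
back: M2=56/45−4/15·17/84=25/21
back: M1=-2/3−1/4·25/21=-27/28
M: M0=0, M1=-27/28, M2=25/21, M3=17/84, M4=0
seg 0: a=-2, c=M0/2=0, d=(M1−M0)/(6·3)=-3/56, b=Δ0−h0·(2M0+M1)/6=137/168
seg 1: a=-1, c=M1/2=-27/56, d=(M2−M1)/(6·3)=181/1512, b=Δ1−h1·(2M1+M2)/6=-53/84
seg 2: a=-4, c=M2/2=25/42, d=(M3−M2)/(6·3)=-83/1512, b=Δ2−h2·(2M2+M3)/6=-7/24
seg 3: a=-1, c=M3/2=17/168, d=(M4−M3)/(6·3)=-17/1512, b=Δ3−h3·(2M3+M4)/6=151/84
t_q=27/4 → seg 2, τ=3/4; S=-4+-7/24·τ+25/42·τ²+-83/1512·τ³=-14003/3584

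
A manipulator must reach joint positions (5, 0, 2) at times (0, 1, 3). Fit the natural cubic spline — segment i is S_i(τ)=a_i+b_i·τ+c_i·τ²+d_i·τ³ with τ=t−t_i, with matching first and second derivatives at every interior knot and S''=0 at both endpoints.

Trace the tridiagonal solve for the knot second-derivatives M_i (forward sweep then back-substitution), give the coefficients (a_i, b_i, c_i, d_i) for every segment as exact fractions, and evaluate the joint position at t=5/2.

  seg 0: a=5 b=-6 c=0 d=1
  seg 1: a=0 b=-3 c=3 d=-1/2
S(5/2) = 9/16

Δ: Δ0=-5, Δ1=1
row 1: diag=6, rhs=36; c'=1/3, d'=6
back: M1=6
M: M0=0, M1=6, M2=0
seg 0: a=5, c=M0/2=0, d=(M1−M0)/(6·1)=1, b=Δ0−h0·(2M0+M1)/6=-6
seg 1: a=0, c=M1/2=3, d=(M2−M1)/(6·2)=-1/2, b=Δ1−h1·(2M1+M2)/6=-3
t_q=5/2 → seg 1, τ=3/2; S=0+-3·τ+3·τ²+-1/2·τ³=9/16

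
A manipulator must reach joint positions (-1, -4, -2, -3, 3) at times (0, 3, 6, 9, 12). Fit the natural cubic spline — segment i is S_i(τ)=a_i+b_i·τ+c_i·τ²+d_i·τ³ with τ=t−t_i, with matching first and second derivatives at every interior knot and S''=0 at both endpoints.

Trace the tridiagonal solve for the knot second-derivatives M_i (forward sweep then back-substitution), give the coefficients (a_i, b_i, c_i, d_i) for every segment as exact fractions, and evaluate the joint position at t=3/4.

  seg 0: a=-1 b=-131/84 c=0 d=47/756
  seg 1: a=-4 b=5/42 c=47/84 d=-95/756
  seg 2: a=-2 b=1/12 c=-4/7 d=109/756
  seg 3: a=-3 b=23/42 c=61/84 d=-61/756
S(3/4) = -3841/1792

Δ: Δ0=-1, Δ1=2/3, Δ2=-1/3, Δ3=2
row 1: diag=12, rhs=10; c'=1/4, d'=5/6
row 2: denom=12−3·1/4=45/4; d'=(-6−3·5/6)/(45/4)=-34/45
row 3: denom=12−3·4/15=56/5; d'=(14−3·-34/45)/(56/5)=61/42
back: M3=61/42
back: M2=-34/45−4/15·61/42=-8/7
back: M1=5/6−1/4·-8/7=47/42
M: M0=0, M1=47/42, M2=-8/7, M3=61/42, M4=0
seg 0: a=-1, c=M0/2=0, d=(M1−M0)/(6·3)=47/756, b=Δ0−h0·(2M0+M1)/6=-131/84
seg 1: a=-4, c=M1/2=47/84, d=(M2−M1)/(6·3)=-95/756, b=Δ1−h1·(2M1+M2)/6=5/42
seg 2: a=-2, c=M2/2=-4/7, d=(M3−M2)/(6·3)=109/756, b=Δ2−h2·(2M2+M3)/6=1/12
seg 3: a=-3, c=M3/2=61/84, d=(M4−M3)/(6·3)=-61/756, b=Δ3−h3·(2M3+M4)/6=23/42
t_q=3/4 → seg 0, τ=3/4; S=-1+-131/84·τ+0·τ²+47/756·τ³=-3841/1792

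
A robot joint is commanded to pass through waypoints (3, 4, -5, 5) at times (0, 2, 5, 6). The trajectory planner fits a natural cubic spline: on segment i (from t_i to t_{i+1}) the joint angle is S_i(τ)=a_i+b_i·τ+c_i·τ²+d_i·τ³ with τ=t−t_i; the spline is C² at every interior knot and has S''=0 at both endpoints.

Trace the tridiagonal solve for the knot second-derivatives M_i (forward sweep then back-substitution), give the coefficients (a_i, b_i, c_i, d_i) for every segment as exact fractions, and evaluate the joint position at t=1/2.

Δ: Δ0=1/2, Δ1=-3, Δ2=10
row 1: diag=10, rhs=-21; c'=3/10, d'=-21/10
row 2: denom=8−3·3/10=71/10; d'=(78−3·-21/10)/(71/10)=843/71
back: M2=843/71
back: M1=-21/10−3/10·843/71=-402/71
M: M0=0, M1=-402/71, M2=843/71, M3=0
seg 0: a=3, c=M0/2=0, d=(M1−M0)/(6·2)=-67/142, b=Δ0−h0·(2M0+M1)/6=339/142
seg 1: a=4, c=M1/2=-201/71, d=(M2−M1)/(6·3)=415/426, b=Δ1−h1·(2M1+M2)/6=-465/142
seg 2: a=-5, c=M2/2=843/142, d=(M3−M2)/(6·1)=-281/142, b=Δ2−h2·(2M2+M3)/6=429/71
t_q=1/2 → seg 0, τ=1/2; S=3+339/142·τ+0·τ²+-67/142·τ³=4697/1136

  seg 0: a=3 b=339/142 c=0 d=-67/142
  seg 1: a=4 b=-465/142 c=-201/71 d=415/426
  seg 2: a=-5 b=429/71 c=843/142 d=-281/142
S(1/2) = 4697/1136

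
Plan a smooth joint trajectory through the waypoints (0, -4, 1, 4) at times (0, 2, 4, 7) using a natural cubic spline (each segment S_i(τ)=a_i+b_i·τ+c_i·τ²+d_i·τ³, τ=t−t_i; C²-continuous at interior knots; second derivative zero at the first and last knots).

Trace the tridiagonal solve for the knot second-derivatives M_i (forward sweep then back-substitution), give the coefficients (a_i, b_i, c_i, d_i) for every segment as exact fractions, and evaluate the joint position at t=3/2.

Δ: Δ0=-2, Δ1=5/2, Δ2=1
row 1: diag=8, rhs=27; c'=1/4, d'=27/8
row 2: denom=10−2·1/4=19/2; d'=(-9−2·27/8)/(19/2)=-63/38
back: M2=-63/38
back: M1=27/8−1/4·-63/38=72/19
M: M0=0, M1=72/19, M2=-63/38, M3=0
seg 0: a=0, c=M0/2=0, d=(M1−M0)/(6·2)=6/19, b=Δ0−h0·(2M0+M1)/6=-62/19
seg 1: a=-4, c=M1/2=36/19, d=(M2−M1)/(6·2)=-69/152, b=Δ1−h1·(2M1+M2)/6=10/19
seg 2: a=1, c=M2/2=-63/76, d=(M3−M2)/(6·3)=7/76, b=Δ2−h2·(2M2+M3)/6=101/38
t_q=3/2 → seg 0, τ=3/2; S=0+-62/19·τ+0·τ²+6/19·τ³=-291/76

  seg 0: a=0 b=-62/19 c=0 d=6/19
  seg 1: a=-4 b=10/19 c=36/19 d=-69/152
  seg 2: a=1 b=101/38 c=-63/76 d=7/76
S(3/2) = -291/76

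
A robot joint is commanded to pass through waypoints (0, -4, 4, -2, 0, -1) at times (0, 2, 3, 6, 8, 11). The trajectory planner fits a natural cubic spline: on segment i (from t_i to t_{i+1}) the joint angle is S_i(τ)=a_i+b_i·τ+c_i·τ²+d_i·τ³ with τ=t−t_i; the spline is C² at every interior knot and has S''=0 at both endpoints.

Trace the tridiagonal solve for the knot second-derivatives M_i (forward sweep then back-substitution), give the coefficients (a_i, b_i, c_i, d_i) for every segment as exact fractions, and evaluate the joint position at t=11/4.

  seg 0: a=0 b=-5905/993 c=0 d=3919/3972
  seg 1: a=-4 b=5852/993 c=3919/662 d=-7573/1986
  seg 2: a=4 b=12499/1986 c=-1827/331 d=16415/17874
  seg 3: a=-2 b=-2014/993 c=5453/1986 d=-1223/1986
  seg 4: a=0 b=518/331 c=-1885/1986 d=1885/17874
S(11/4) = 90719/42368

Δ: Δ0=-2, Δ1=8, Δ2=-2, Δ3=1, Δ4=-1/3
row 1: diag=6, rhs=60; c'=1/6, d'=10
row 2: denom=8−1·1/6=47/6; d'=(-60−1·10)/(47/6)=-420/47
row 3: denom=10−3·18/47=416/47; d'=(18−3·-420/47)/(416/47)=81/16
row 4: denom=10−2·47/208=993/104; d'=(-8−2·81/16)/(993/104)=-1885/993
back: M4=-1885/993
back: M3=81/16−47/208·-1885/993=5453/993
back: M2=-420/47−18/47·5453/993=-3654/331
back: M1=10−1/6·-3654/331=3919/331
M: M0=0, M1=3919/331, M2=-3654/331, M3=5453/993, M4=-1885/993, M5=0
seg 0: a=0, c=M0/2=0, d=(M1−M0)/(6·2)=3919/3972, b=Δ0−h0·(2M0+M1)/6=-5905/993
seg 1: a=-4, c=M1/2=3919/662, d=(M2−M1)/(6·1)=-7573/1986, b=Δ1−h1·(2M1+M2)/6=5852/993
seg 2: a=4, c=M2/2=-1827/331, d=(M3−M2)/(6·3)=16415/17874, b=Δ2−h2·(2M2+M3)/6=12499/1986
seg 3: a=-2, c=M3/2=5453/1986, d=(M4−M3)/(6·2)=-1223/1986, b=Δ3−h3·(2M3+M4)/6=-2014/993
seg 4: a=0, c=M4/2=-1885/1986, d=(M5−M4)/(6·3)=1885/17874, b=Δ4−h4·(2M4+M5)/6=518/331
t_q=11/4 → seg 1, τ=3/4; S=-4+5852/993·τ+3919/662·τ²+-7573/1986·τ³=90719/42368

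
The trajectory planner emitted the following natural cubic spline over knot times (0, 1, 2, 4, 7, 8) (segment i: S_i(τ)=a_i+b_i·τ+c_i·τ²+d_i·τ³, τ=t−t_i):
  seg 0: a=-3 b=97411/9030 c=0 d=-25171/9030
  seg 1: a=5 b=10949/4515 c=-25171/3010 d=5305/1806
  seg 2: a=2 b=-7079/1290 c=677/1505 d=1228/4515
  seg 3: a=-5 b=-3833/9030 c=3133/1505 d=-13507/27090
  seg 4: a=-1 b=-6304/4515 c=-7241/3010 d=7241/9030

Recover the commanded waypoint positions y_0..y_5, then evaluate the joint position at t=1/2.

y_0 = S_0(0) = a_0 = -3
y_1 = S_1(0) = a_1 = 5
y_2 = S_2(0) = a_2 = 2
y_3 = S_3(0) = a_3 = -5
y_4 = S_4(0) = a_4 = -1
y_5 = S_4(1) = -4
t_q=1/2 is in segment 0 (τ=1/2); S_0(τ)=49251/24080

y_0=-3 y_1=5 y_2=2 y_3=-5 y_4=-1 y_5=-4
S(1/2) = 49251/24080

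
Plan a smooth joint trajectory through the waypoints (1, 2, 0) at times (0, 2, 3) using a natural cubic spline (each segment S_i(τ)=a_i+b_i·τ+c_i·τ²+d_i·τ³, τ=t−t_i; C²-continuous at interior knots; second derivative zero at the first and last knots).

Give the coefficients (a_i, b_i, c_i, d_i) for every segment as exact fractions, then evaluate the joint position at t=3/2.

Δ: Δ0=1/2, Δ1=-2
row 1: diag=6, rhs=-15; c'=1/6, d'=-5/2
back: M1=-5/2
M: M0=0, M1=-5/2, M2=0
seg 0: a=1, c=M0/2=0, d=(M1−M0)/(6·2)=-5/24, b=Δ0−h0·(2M0+M1)/6=4/3
seg 1: a=2, c=M1/2=-5/4, d=(M2−M1)/(6·1)=5/12, b=Δ1−h1·(2M1+M2)/6=-7/6
t_q=3/2 → seg 0, τ=3/2; S=1+4/3·τ+0·τ²+-5/24·τ³=147/64

  seg 0: a=1 b=4/3 c=0 d=-5/24
  seg 1: a=2 b=-7/6 c=-5/4 d=5/12
S(3/2) = 147/64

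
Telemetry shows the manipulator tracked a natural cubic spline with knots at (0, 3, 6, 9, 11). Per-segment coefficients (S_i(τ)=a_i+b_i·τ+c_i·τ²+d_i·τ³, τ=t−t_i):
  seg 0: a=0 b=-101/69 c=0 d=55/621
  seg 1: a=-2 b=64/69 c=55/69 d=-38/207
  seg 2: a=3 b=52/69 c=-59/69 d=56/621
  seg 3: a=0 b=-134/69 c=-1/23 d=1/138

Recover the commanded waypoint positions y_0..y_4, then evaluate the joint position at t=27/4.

y_0 = S_0(0) = a_0 = 0
y_1 = S_1(0) = a_1 = -2
y_2 = S_2(0) = a_2 = 3
y_3 = S_3(0) = a_3 = 0
y_4 = S_3(2) = -4
t_q=27/4 is in segment 2 (τ=3/4); S_2(τ)=1149/368

y_0=0 y_1=-2 y_2=3 y_3=0 y_4=-4
S(27/4) = 1149/368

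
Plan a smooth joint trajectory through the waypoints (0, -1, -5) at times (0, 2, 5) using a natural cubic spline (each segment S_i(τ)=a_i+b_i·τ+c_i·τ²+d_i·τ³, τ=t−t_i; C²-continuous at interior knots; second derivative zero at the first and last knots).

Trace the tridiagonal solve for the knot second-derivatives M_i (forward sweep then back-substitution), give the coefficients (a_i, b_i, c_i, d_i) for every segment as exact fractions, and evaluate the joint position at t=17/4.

  seg 0: a=0 b=-1/3 c=0 d=-1/24
  seg 1: a=-1 b=-5/6 c=-1/4 d=1/36
S(17/4) = -979/256

Δ: Δ0=-1/2, Δ1=-4/3
row 1: diag=10, rhs=-5; c'=3/10, d'=-1/2
back: M1=-1/2
M: M0=0, M1=-1/2, M2=0
seg 0: a=0, c=M0/2=0, d=(M1−M0)/(6·2)=-1/24, b=Δ0−h0·(2M0+M1)/6=-1/3
seg 1: a=-1, c=M1/2=-1/4, d=(M2−M1)/(6·3)=1/36, b=Δ1−h1·(2M1+M2)/6=-5/6
t_q=17/4 → seg 1, τ=9/4; S=-1+-5/6·τ+-1/4·τ²+1/36·τ³=-979/256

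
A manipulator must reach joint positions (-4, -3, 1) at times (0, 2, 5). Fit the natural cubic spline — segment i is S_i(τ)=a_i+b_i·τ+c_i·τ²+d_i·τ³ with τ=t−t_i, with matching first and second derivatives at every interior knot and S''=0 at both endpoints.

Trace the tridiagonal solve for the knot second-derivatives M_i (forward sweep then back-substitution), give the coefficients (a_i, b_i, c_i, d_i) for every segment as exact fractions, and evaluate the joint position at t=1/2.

Δ: Δ0=1/2, Δ1=4/3
row 1: diag=10, rhs=5; c'=3/10, d'=1/2
back: M1=1/2
M: M0=0, M1=1/2, M2=0
seg 0: a=-4, c=M0/2=0, d=(M1−M0)/(6·2)=1/24, b=Δ0−h0·(2M0+M1)/6=1/3
seg 1: a=-3, c=M1/2=1/4, d=(M2−M1)/(6·3)=-1/36, b=Δ1−h1·(2M1+M2)/6=5/6
t_q=1/2 → seg 0, τ=1/2; S=-4+1/3·τ+0·τ²+1/24·τ³=-245/64

  seg 0: a=-4 b=1/3 c=0 d=1/24
  seg 1: a=-3 b=5/6 c=1/4 d=-1/36
S(1/2) = -245/64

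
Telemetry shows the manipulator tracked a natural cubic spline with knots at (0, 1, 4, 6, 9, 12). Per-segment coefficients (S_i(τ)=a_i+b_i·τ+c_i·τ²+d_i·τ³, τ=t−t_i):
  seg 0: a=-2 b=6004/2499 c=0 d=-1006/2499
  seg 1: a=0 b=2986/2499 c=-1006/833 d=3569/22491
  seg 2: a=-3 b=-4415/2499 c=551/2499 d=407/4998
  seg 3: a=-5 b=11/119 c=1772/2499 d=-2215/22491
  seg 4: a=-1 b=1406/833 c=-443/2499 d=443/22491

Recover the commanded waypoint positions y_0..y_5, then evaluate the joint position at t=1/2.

y_0=-2 y_1=0 y_2=-3 y_3=-5 y_4=-1 y_5=3
S(1/2) = -2829/3332

y_0 = S_0(0) = a_0 = -2
y_1 = S_1(0) = a_1 = 0
y_2 = S_2(0) = a_2 = -3
y_3 = S_3(0) = a_3 = -5
y_4 = S_4(0) = a_4 = -1
y_5 = S_4(3) = 3
t_q=1/2 is in segment 0 (τ=1/2); S_0(τ)=-2829/3332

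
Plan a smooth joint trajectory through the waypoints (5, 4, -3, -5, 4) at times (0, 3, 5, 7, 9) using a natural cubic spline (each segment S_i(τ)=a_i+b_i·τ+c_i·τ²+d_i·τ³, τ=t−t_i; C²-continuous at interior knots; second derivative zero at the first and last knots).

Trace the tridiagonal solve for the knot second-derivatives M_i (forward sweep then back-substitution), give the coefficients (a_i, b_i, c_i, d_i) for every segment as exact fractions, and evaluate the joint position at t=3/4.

  seg 0: a=5 b=163/213 c=0 d=-26/213
  seg 1: a=4 b=-539/213 c=-78/71 d=523/1704
  seg 2: a=-3 b=-1381/426 c=211/284 d=161/852
  seg 3: a=-5 b=851/426 c=533/284 d=-533/1704
S(3/4) = 12547/2272

Δ: Δ0=-1/3, Δ1=-7/2, Δ2=-1, Δ3=9/2
row 1: diag=10, rhs=-19; c'=1/5, d'=-19/10
row 2: denom=8−2·1/5=38/5; d'=(15−2·-19/10)/(38/5)=47/19
row 3: denom=8−2·5/19=142/19; d'=(33−2·47/19)/(142/19)=533/142
back: M3=533/142
back: M2=47/19−5/19·533/142=211/142
back: M1=-19/10−1/5·211/142=-156/71
M: M0=0, M1=-156/71, M2=211/142, M3=533/142, M4=0
seg 0: a=5, c=M0/2=0, d=(M1−M0)/(6·3)=-26/213, b=Δ0−h0·(2M0+M1)/6=163/213
seg 1: a=4, c=M1/2=-78/71, d=(M2−M1)/(6·2)=523/1704, b=Δ1−h1·(2M1+M2)/6=-539/213
seg 2: a=-3, c=M2/2=211/284, d=(M3−M2)/(6·2)=161/852, b=Δ2−h2·(2M2+M3)/6=-1381/426
seg 3: a=-5, c=M3/2=533/284, d=(M4−M3)/(6·2)=-533/1704, b=Δ3−h3·(2M3+M4)/6=851/426
t_q=3/4 → seg 0, τ=3/4; S=5+163/213·τ+0·τ²+-26/213·τ³=12547/2272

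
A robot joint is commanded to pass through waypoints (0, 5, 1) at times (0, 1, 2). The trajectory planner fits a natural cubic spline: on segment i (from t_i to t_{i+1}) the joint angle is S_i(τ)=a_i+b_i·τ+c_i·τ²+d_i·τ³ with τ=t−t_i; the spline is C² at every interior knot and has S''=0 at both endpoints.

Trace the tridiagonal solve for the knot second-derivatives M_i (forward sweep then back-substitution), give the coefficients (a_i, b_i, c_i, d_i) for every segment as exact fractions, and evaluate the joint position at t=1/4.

Δ: Δ0=5, Δ1=-4
row 1: diag=4, rhs=-54; c'=1/4, d'=-27/2
back: M1=-27/2
M: M0=0, M1=-27/2, M2=0
seg 0: a=0, c=M0/2=0, d=(M1−M0)/(6·1)=-9/4, b=Δ0−h0·(2M0+M1)/6=29/4
seg 1: a=5, c=M1/2=-27/4, d=(M2−M1)/(6·1)=9/4, b=Δ1−h1·(2M1+M2)/6=1/2
t_q=1/4 → seg 0, τ=1/4; S=0+29/4·τ+0·τ²+-9/4·τ³=455/256

  seg 0: a=0 b=29/4 c=0 d=-9/4
  seg 1: a=5 b=1/2 c=-27/4 d=9/4
S(1/4) = 455/256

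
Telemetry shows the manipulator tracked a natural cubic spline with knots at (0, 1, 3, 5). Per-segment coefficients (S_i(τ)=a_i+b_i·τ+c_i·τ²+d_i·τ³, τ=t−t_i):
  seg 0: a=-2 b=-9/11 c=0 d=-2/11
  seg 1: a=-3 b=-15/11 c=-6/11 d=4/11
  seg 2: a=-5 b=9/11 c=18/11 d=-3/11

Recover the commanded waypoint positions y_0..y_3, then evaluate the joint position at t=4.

y_0 = S_0(0) = a_0 = -2
y_1 = S_1(0) = a_1 = -3
y_2 = S_2(0) = a_2 = -5
y_3 = S_2(2) = 1
t_q=4 is in segment 2 (τ=1); S_2(τ)=-31/11

y_0=-2 y_1=-3 y_2=-5 y_3=1
S(4) = -31/11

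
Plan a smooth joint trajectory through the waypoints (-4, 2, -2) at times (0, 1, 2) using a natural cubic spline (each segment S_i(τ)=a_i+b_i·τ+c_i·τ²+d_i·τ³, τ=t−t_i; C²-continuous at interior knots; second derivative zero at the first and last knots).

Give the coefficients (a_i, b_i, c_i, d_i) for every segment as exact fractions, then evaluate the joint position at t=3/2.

  seg 0: a=-4 b=17/2 c=0 d=-5/2
  seg 1: a=2 b=1 c=-15/2 d=5/2
S(3/2) = 15/16

Δ: Δ0=6, Δ1=-4
row 1: diag=4, rhs=-60; c'=1/4, d'=-15
back: M1=-15
M: M0=0, M1=-15, M2=0
seg 0: a=-4, c=M0/2=0, d=(M1−M0)/(6·1)=-5/2, b=Δ0−h0·(2M0+M1)/6=17/2
seg 1: a=2, c=M1/2=-15/2, d=(M2−M1)/(6·1)=5/2, b=Δ1−h1·(2M1+M2)/6=1
t_q=3/2 → seg 1, τ=1/2; S=2+1·τ+-15/2·τ²+5/2·τ³=15/16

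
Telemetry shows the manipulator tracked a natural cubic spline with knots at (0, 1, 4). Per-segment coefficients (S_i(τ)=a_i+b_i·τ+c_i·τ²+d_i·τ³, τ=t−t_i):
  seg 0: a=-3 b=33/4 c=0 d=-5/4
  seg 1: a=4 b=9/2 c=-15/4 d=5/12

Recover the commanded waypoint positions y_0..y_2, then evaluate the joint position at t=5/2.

y_0 = S_0(0) = a_0 = -3
y_1 = S_1(0) = a_1 = 4
y_2 = S_1(3) = -5
t_q=5/2 is in segment 1 (τ=3/2); S_1(τ)=119/32

y_0=-3 y_1=4 y_2=-5
S(5/2) = 119/32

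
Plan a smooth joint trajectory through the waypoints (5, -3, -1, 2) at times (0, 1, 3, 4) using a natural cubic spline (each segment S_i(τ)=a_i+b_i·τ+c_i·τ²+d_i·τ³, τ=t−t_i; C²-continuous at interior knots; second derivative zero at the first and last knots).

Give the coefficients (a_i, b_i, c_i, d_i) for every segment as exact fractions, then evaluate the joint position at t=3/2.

Δ: Δ0=-8, Δ1=1, Δ2=3
row 1: diag=6, rhs=54; c'=1/3, d'=9
row 2: denom=6−2·1/3=16/3; d'=(12−2·9)/(16/3)=-9/8
back: M2=-9/8
back: M1=9−1/3·-9/8=75/8
M: M0=0, M1=75/8, M2=-9/8, M3=0
seg 0: a=5, c=M0/2=0, d=(M1−M0)/(6·1)=25/16, b=Δ0−h0·(2M0+M1)/6=-153/16
seg 1: a=-3, c=M1/2=75/16, d=(M2−M1)/(6·2)=-7/8, b=Δ1−h1·(2M1+M2)/6=-39/8
seg 2: a=-1, c=M2/2=-9/16, d=(M3−M2)/(6·1)=3/16, b=Δ2−h2·(2M2+M3)/6=27/8
t_q=3/2 → seg 1, τ=1/2; S=-3+-39/8·τ+75/16·τ²+-7/8·τ³=-35/8

  seg 0: a=5 b=-153/16 c=0 d=25/16
  seg 1: a=-3 b=-39/8 c=75/16 d=-7/8
  seg 2: a=-1 b=27/8 c=-9/16 d=3/16
S(3/2) = -35/8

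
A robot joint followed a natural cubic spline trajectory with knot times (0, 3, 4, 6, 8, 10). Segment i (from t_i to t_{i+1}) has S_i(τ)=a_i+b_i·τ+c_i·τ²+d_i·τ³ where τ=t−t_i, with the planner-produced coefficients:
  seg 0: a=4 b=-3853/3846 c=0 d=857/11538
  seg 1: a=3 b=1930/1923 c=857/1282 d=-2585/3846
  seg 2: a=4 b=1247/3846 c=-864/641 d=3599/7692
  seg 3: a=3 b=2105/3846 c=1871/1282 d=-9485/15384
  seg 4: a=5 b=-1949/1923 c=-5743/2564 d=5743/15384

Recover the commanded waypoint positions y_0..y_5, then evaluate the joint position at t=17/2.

y_0 = S_0(0) = a_0 = 4
y_1 = S_1(0) = a_1 = 3
y_2 = S_2(0) = a_2 = 4
y_3 = S_3(0) = a_3 = 3
y_4 = S_4(0) = a_4 = 5
y_5 = S_4(2) = -3
t_q=17/2 is in segment 4 (τ=1/2); S_4(τ)=163273/41024

y_0=4 y_1=3 y_2=4 y_3=3 y_4=5 y_5=-3
S(17/2) = 163273/41024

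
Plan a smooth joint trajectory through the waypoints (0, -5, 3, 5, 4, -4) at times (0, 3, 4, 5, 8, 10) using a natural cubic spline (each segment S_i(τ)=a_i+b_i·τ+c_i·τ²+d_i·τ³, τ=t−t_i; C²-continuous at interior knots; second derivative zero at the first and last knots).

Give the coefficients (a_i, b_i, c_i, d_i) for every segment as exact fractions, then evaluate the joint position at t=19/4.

Δ: Δ0=-5/3, Δ1=8, Δ2=2, Δ3=-1/3, Δ4=-4
row 1: diag=8, rhs=58; c'=1/8, d'=29/4
row 2: denom=4−1·1/8=31/8; d'=(-36−1·29/4)/(31/8)=-346/31
row 3: denom=8−1·8/31=240/31; d'=(-14−1·-346/31)/(240/31)=-11/30
row 4: denom=10−3·31/80=707/80; d'=(-22−3·-11/30)/(707/80)=-1672/707
back: M4=-1672/707
back: M3=-11/30−31/80·-1672/707=1166/2121
back: M2=-346/31−8/31·1166/2121=-23974/2121
back: M1=29/4−1/8·-23974/2121=18374/2121
M: M0=0, M1=18374/2121, M2=-23974/2121, M3=1166/2121, M4=-1672/707, M5=0
seg 0: a=0, c=M0/2=0, d=(M1−M0)/(6·3)=9187/19089, b=Δ0−h0·(2M0+M1)/6=-12722/2121
seg 1: a=-5, c=M1/2=9187/2121, d=(M2−M1)/(6·1)=-7058/2121, b=Δ1−h1·(2M1+M2)/6=14839/2121
seg 2: a=3, c=M2/2=-11987/2121, d=(M3−M2)/(6·1)=4190/2121, b=Δ2−h2·(2M2+M3)/6=4013/707
seg 3: a=5, c=M3/2=583/2121, d=(M4−M3)/(6·3)=-3091/19089, b=Δ3−h3·(2M3+M4)/6=635/2121
seg 4: a=4, c=M4/2=-836/707, d=(M5−M4)/(6·2)=418/2121, b=Δ4−h4·(2M4+M5)/6=-5140/2121
t_q=19/4 → seg 2, τ=3/4; S=3+4013/707·τ+-11987/2121·τ²+4190/2121·τ³=111117/22624

  seg 0: a=0 b=-12722/2121 c=0 d=9187/19089
  seg 1: a=-5 b=14839/2121 c=9187/2121 d=-7058/2121
  seg 2: a=3 b=4013/707 c=-11987/2121 d=4190/2121
  seg 3: a=5 b=635/2121 c=583/2121 d=-3091/19089
  seg 4: a=4 b=-5140/2121 c=-836/707 d=418/2121
S(19/4) = 111117/22624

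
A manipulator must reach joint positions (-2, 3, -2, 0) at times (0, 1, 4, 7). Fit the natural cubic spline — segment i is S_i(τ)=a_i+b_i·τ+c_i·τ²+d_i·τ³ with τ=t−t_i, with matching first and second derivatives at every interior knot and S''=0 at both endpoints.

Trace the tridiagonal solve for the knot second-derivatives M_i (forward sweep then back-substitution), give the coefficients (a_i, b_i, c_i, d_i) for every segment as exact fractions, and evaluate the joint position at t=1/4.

Δ: Δ0=5, Δ1=-5/3, Δ2=2/3
row 1: diag=8, rhs=-40; c'=3/8, d'=-5
row 2: denom=12−3·3/8=87/8; d'=(14−3·-5)/(87/8)=8/3
back: M2=8/3
back: M1=-5−3/8·8/3=-6
M: M0=0, M1=-6, M2=8/3, M3=0
seg 0: a=-2, c=M0/2=0, d=(M1−M0)/(6·1)=-1, b=Δ0−h0·(2M0+M1)/6=6
seg 1: a=3, c=M1/2=-3, d=(M2−M1)/(6·3)=13/27, b=Δ1−h1·(2M1+M2)/6=3
seg 2: a=-2, c=M2/2=4/3, d=(M3−M2)/(6·3)=-4/27, b=Δ2−h2·(2M2+M3)/6=-2
t_q=1/4 → seg 0, τ=1/4; S=-2+6·τ+0·τ²+-1·τ³=-33/64

  seg 0: a=-2 b=6 c=0 d=-1
  seg 1: a=3 b=3 c=-3 d=13/27
  seg 2: a=-2 b=-2 c=4/3 d=-4/27
S(1/4) = -33/64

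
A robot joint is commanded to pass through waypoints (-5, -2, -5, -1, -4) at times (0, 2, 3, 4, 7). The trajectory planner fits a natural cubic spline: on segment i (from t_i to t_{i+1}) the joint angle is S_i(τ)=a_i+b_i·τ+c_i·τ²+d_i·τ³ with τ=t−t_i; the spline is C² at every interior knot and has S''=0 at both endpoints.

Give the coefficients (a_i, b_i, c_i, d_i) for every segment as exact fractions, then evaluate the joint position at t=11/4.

Δ: Δ0=3/2, Δ1=-3, Δ2=4, Δ3=-1
row 1: diag=6, rhs=-27; c'=1/6, d'=-9/2
row 2: denom=4−1·1/6=23/6; d'=(42−1·-9/2)/(23/6)=279/23
row 3: denom=8−1·6/23=178/23; d'=(-30−1·279/23)/(178/23)=-969/178
back: M3=-969/178
back: M2=279/23−6/23·-969/178=1206/89
back: M1=-9/2−1/6·1206/89=-1203/178
M: M0=0, M1=-1203/178, M2=1206/89, M3=-969/178, M4=0
seg 0: a=-5, c=M0/2=0, d=(M1−M0)/(6·2)=-401/712, b=Δ0−h0·(2M0+M1)/6=334/89
seg 1: a=-2, c=M1/2=-1203/356, d=(M2−M1)/(6·1)=1205/356, b=Δ1−h1·(2M1+M2)/6=-535/178
seg 2: a=-5, c=M2/2=603/89, d=(M3−M2)/(6·1)=-1127/356, b=Δ2−h2·(2M2+M3)/6=139/356
seg 3: a=-1, c=M3/2=-969/356, d=(M4−M3)/(6·3)=323/1068, b=Δ3−h3·(2M3+M4)/6=791/178
t_q=11/4 → seg 1, τ=3/4; S=-2+-535/178·τ+-1203/356·τ²+1205/356·τ³=-107701/22784

  seg 0: a=-5 b=334/89 c=0 d=-401/712
  seg 1: a=-2 b=-535/178 c=-1203/356 d=1205/356
  seg 2: a=-5 b=139/356 c=603/89 d=-1127/356
  seg 3: a=-1 b=791/178 c=-969/356 d=323/1068
S(11/4) = -107701/22784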